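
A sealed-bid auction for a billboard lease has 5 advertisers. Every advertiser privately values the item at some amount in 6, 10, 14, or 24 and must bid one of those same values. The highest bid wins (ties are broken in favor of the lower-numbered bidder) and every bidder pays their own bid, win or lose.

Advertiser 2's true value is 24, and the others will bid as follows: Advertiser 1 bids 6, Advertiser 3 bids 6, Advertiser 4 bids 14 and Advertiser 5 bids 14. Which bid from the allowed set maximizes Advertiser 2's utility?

Bid 6: loses but pays 6, utility -6.
Bid 10: loses but pays 10, utility -10.
Bid 14: wins, pays 14, utility 24 - 14 = 10.
Bid 24: wins, pays 24, utility 24 - 24 = 0.
The best choice is 14 with utility 10.

14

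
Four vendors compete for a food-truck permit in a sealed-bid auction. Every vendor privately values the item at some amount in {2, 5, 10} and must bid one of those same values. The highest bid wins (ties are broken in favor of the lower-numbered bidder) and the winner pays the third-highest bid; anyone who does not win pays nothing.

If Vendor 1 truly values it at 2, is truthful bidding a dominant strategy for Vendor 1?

Yes

Check each profile of the others' bids and compare truth against every alternative bid.
Others bid (2, 5, 5): truth gives 0, best alternative gives -3.
Others bid (5, 2, 5): truth gives 0, best alternative gives -3.
Others bid (5, 5, 2): truth gives 0, best alternative gives -3.
Others bid (5, 5, 5): truth gives 0, best alternative gives -3.
Others bid (2, 2, 2): truth gives 0, best alternative gives 0.
Others bid (2, 2, 5): truth gives 0, best alternative gives 0.
(Remaining 21 profiles checked similarly; truth is weakly best in each.)
In every case the truthful bid is at least as good as any alternative, so it is a dominant strategy.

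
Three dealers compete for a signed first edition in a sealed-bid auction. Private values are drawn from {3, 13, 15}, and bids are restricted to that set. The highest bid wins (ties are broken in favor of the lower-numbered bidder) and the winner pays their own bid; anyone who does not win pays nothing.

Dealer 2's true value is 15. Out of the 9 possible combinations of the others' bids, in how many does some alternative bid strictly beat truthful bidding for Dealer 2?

Others bid (3, 3): truth gives 0; bid 13 gives 2 > 0. Violating.
Others bid (3, 13): truth gives 0; bid 13 gives 2 > 0. Violating.
Others bid (3, 15): truth gives 0; no alternative beats it.
Others bid (13, 3): truth gives 0; no alternative beats it.
(Checking all 9 profiles: 2 have a profitable deviation, 7 do not.)

2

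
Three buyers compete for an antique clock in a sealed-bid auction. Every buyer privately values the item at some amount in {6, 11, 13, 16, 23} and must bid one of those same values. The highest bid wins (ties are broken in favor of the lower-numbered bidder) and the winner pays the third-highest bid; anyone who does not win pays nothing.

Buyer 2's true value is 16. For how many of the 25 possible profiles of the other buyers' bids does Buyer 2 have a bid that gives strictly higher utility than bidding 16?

6

Others bid (6, 23): truth gives 0; bid 23 gives 10 > 0. Violating.
Others bid (11, 23): truth gives 0; bid 23 gives 5 > 0. Violating.
Others bid (13, 23): truth gives 0; bid 23 gives 3 > 0. Violating.
Others bid (16, 6): truth gives 0; bid 23 gives 10 > 0. Violating.
Others bid (6, 6): truth gives 10; no alternative beats it.
Others bid (6, 11): truth gives 10; no alternative beats it.
(Checking all 25 profiles: 6 have a profitable deviation, 19 do not.)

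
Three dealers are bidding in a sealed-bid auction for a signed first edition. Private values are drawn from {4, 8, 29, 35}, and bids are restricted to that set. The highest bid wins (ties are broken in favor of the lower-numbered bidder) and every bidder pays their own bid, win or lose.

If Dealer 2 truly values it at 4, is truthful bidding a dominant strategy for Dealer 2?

Check each profile of the others' bids and compare truth against every alternative bid.
Others bid (4, 29): truth gives -4, best alternative gives -8.
Others bid (4, 35): truth gives -4, best alternative gives -8.
Others bid (8, 4): truth gives -4, best alternative gives -8.
Others bid (8, 8): truth gives -4, best alternative gives -8.
Others bid (8, 29): truth gives -4, best alternative gives -8.
Others bid (8, 35): truth gives -4, best alternative gives -8.
(Remaining 10 profiles checked similarly; truth is weakly best in each.)
In every case the truthful bid is at least as good as any alternative, so it is a dominant strategy.

Yes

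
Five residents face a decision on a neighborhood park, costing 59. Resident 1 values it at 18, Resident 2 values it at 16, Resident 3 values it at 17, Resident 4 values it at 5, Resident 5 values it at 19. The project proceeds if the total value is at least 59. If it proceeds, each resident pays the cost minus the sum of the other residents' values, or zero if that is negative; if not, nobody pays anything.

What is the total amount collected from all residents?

6

Total value 75 ≥ cost 59, so it is built.
Resident 1: others sum to 57; max(0, 59 - 57) = 2.
Resident 2: others sum to 59; max(0, 59 - 59) = 0.
Resident 3: others sum to 58; max(0, 59 - 58) = 1.
Resident 4: others sum to 70; max(0, 59 - 70) = 0.
Resident 5: others sum to 56; max(0, 59 - 56) = 3.
Total collected = 2 + 0 + 1 + 0 + 3 = 6.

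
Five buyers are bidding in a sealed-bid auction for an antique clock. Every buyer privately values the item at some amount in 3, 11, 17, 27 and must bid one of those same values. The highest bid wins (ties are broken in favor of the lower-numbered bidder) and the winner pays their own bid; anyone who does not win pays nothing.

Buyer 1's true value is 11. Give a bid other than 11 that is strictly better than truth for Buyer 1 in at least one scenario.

3

Suppose Buyer 2 bids 3, Buyer 3 bids 3, Buyer 4 bids 3 and Buyer 5 bids 3.
Bid 11: wins, pays 11, utility 11 - 11 = 0.
Bid 3: wins, pays 3, utility 11 - 3 = 8.
So bidding 3 beats truth here (8 > 0).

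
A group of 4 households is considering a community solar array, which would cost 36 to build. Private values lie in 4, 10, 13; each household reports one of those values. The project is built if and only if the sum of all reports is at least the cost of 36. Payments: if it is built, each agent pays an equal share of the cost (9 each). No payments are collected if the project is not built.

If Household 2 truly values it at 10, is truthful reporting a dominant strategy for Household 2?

Consider the case where Household 1 reports 4, Household 3 reports 10 and Household 4 reports 10.
Truthful report 10: project not built, utility 0.
Report 13 instead: project built, pays 9, utility 10 - 9 = 1.
Since 1 > 0, reporting 13 is strictly better here, so truthful reporting is not dominant.

No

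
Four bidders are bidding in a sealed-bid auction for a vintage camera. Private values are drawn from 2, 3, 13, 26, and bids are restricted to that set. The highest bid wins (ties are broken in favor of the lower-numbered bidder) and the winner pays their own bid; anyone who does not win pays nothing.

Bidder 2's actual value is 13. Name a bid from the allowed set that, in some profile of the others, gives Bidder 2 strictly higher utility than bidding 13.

Suppose Bidder 1 bids 2, Bidder 3 bids 2 and Bidder 4 bids 2.
Bid 13: wins, pays 13, utility 13 - 13 = 0.
Bid 3: wins, pays 3, utility 13 - 3 = 10.
So bidding 3 beats truth here (10 > 0).

3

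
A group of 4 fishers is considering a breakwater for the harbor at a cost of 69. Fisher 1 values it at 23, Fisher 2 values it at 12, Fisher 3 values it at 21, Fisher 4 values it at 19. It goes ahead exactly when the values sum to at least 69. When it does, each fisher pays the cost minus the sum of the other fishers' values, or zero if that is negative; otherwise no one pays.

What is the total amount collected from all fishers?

Total value 75 ≥ cost 69, so it is built.
Fisher 1: others sum to 52; max(0, 69 - 52) = 17.
Fisher 2: others sum to 63; max(0, 69 - 63) = 6.
Fisher 3: others sum to 54; max(0, 69 - 54) = 15.
Fisher 4: others sum to 56; max(0, 69 - 56) = 13.
Total collected = 17 + 6 + 15 + 13 = 51.

51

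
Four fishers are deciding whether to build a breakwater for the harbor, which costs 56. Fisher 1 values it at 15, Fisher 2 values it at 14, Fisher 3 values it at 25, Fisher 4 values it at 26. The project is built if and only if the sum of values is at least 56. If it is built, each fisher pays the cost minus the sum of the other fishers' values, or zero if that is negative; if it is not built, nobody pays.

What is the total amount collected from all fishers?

Total value 80 ≥ cost 56, so it is built.
Fisher 1: others sum to 65; max(0, 56 - 65) = 0.
Fisher 2: others sum to 66; max(0, 56 - 66) = 0.
Fisher 3: others sum to 55; max(0, 56 - 55) = 1.
Fisher 4: others sum to 54; max(0, 56 - 54) = 2.
Total collected = 0 + 0 + 1 + 2 = 3.

3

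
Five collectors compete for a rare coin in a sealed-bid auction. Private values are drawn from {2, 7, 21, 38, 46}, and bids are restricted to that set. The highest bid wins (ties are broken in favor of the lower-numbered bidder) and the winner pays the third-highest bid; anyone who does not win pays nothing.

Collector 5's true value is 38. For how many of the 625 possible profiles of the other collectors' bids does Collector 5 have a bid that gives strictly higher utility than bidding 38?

Others bid (2, 2, 2, 38): truth gives 0; bid 46 gives 36 > 0. Violating.
Others bid (2, 2, 7, 38): truth gives 0; bid 46 gives 31 > 0. Violating.
Others bid (2, 2, 21, 38): truth gives 0; bid 46 gives 17 > 0. Violating.
Others bid (2, 2, 38, 2): truth gives 0; bid 46 gives 36 > 0. Violating.
Others bid (2, 2, 2, 2): truth gives 36; no alternative beats it.
Others bid (2, 2, 2, 7): truth gives 36; no alternative beats it.
(Checking all 625 profiles: 108 have a profitable deviation, 517 do not.)

108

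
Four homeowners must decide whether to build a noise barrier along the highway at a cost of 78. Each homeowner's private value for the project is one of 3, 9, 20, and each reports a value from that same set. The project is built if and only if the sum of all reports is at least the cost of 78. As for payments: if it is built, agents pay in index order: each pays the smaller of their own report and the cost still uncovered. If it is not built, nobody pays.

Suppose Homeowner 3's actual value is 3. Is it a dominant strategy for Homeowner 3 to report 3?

Check each profile of the others' reports and compare truth against every alternative report.
Others report (3, 3, 3): truth gives 0, best alternative gives 0.
Others report (3, 3, 9): truth gives 0, best alternative gives 0.
Others report (3, 3, 20): truth gives 0, best alternative gives 0.
Others report (3, 9, 3): truth gives 0, best alternative gives 0.
Others report (3, 9, 9): truth gives 0, best alternative gives 0.
Others report (3, 9, 20): truth gives 0, best alternative gives 0.
(Remaining 21 profiles checked similarly; truth is weakly best in each.)
In every case the truthful report is at least as good as any alternative, so it is a dominant strategy.

Yes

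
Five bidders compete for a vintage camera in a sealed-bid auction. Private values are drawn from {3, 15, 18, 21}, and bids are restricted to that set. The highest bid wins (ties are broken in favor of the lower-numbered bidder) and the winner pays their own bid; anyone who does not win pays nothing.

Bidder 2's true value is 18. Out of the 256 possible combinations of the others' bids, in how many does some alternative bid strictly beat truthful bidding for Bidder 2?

8

Others bid (3, 3, 3, 3): truth gives 0; bid 15 gives 3 > 0. Violating.
Others bid (3, 3, 3, 15): truth gives 0; bid 15 gives 3 > 0. Violating.
Others bid (3, 3, 15, 3): truth gives 0; bid 15 gives 3 > 0. Violating.
Others bid (3, 3, 15, 15): truth gives 0; bid 15 gives 3 > 0. Violating.
Others bid (3, 3, 3, 18): truth gives 0; no alternative beats it.
Others bid (3, 3, 3, 21): truth gives 0; no alternative beats it.
(Checking all 256 profiles: 8 have a profitable deviation, 248 do not.)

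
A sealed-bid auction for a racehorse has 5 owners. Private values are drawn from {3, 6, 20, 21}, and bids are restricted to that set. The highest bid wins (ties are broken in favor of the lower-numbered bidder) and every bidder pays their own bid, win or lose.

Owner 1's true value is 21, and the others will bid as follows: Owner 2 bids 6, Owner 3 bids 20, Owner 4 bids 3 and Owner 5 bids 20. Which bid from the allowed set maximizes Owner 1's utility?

20

Bid 3: loses but pays 3, utility -3.
Bid 6: loses but pays 6, utility -6.
Bid 20: wins, pays 20, utility 21 - 20 = 1.
Bid 21: wins, pays 21, utility 21 - 21 = 0.
The best choice is 20 with utility 1.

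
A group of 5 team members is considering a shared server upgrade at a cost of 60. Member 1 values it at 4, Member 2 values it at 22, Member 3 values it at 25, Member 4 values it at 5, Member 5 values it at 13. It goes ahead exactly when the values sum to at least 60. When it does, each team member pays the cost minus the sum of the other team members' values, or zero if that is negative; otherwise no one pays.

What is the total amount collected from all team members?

33

Total value 69 ≥ cost 60, so it is built.
Member 1: others sum to 65; max(0, 60 - 65) = 0.
Member 2: others sum to 47; max(0, 60 - 47) = 13.
Member 3: others sum to 44; max(0, 60 - 44) = 16.
Member 4: others sum to 64; max(0, 60 - 64) = 0.
Member 5: others sum to 56; max(0, 60 - 56) = 4.
Total collected = 0 + 13 + 16 + 0 + 4 = 33.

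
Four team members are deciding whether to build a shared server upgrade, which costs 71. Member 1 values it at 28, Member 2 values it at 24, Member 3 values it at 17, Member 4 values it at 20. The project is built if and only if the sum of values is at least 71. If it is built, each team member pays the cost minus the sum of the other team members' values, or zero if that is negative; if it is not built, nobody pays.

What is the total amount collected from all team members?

18

Total value 89 ≥ cost 71, so it is built.
Member 1: others sum to 61; max(0, 71 - 61) = 10.
Member 2: others sum to 65; max(0, 71 - 65) = 6.
Member 3: others sum to 72; max(0, 71 - 72) = 0.
Member 4: others sum to 69; max(0, 71 - 69) = 2.
Total collected = 10 + 6 + 0 + 2 = 18.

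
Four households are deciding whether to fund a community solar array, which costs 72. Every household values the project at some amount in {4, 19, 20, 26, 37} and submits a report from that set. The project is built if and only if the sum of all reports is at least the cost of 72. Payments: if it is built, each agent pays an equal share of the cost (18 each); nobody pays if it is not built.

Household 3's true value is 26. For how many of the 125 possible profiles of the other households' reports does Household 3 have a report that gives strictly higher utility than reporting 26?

Others report (4, 4, 37): truth gives 0; report 37 gives 8 > 0. Violating.
Others report (4, 19, 19): truth gives 0; report 37 gives 8 > 0. Violating.
Others report (4, 19, 20): truth gives 0; report 37 gives 8 > 0. Violating.
Others report (4, 20, 19): truth gives 0; report 37 gives 8 > 0. Violating.
Others report (4, 4, 4): truth gives 0; no alternative beats it.
Others report (4, 4, 19): truth gives 0; no alternative beats it.
(Checking all 125 profiles: 15 have a profitable deviation, 110 do not.)

15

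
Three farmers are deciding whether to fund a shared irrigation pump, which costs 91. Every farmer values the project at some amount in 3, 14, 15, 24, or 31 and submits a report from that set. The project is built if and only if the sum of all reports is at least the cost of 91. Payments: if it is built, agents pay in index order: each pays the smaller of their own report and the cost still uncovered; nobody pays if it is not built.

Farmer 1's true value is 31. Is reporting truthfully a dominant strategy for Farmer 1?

Yes

Check each profile of the others' reports and compare truth against every alternative report.
Others report (3, 3): truth gives 0, best alternative gives 0.
Others report (3, 14): truth gives 0, best alternative gives 0.
Others report (3, 15): truth gives 0, best alternative gives 0.
Others report (3, 24): truth gives 0, best alternative gives 0.
Others report (3, 31): truth gives 0, best alternative gives 0.
Others report (14, 3): truth gives 0, best alternative gives 0.
(Remaining 19 profiles checked similarly; truth is weakly best in each.)
In every case the truthful report is at least as good as any alternative, so it is a dominant strategy.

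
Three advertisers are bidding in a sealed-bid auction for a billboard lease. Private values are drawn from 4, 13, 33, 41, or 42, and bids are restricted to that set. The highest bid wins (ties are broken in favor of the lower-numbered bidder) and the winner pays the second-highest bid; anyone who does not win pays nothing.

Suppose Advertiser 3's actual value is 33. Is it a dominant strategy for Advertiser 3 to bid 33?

Check each profile of the others' bids and compare truth against every alternative bid.
Others bid (4, 4): truth gives 29, best alternative gives 29.
Others bid (4, 13): truth gives 20, best alternative gives 20.
Others bid (13, 4): truth gives 20, best alternative gives 20.
Others bid (13, 13): truth gives 20, best alternative gives 20.
Others bid (4, 33): truth gives 0, best alternative gives 0.
Others bid (4, 41): truth gives 0, best alternative gives 0.
(Remaining 19 profiles checked similarly; truth is weakly best in each.)
In every case the truthful bid is at least as good as any alternative, so it is a dominant strategy.

Yes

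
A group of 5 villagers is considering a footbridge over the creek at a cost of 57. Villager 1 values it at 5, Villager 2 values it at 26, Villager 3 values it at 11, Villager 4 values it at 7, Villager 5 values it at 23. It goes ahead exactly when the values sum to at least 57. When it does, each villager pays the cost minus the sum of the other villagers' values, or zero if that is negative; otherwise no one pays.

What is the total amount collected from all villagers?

19

Total value 72 ≥ cost 57, so it is built.
Villager 1: others sum to 67; max(0, 57 - 67) = 0.
Villager 2: others sum to 46; max(0, 57 - 46) = 11.
Villager 3: others sum to 61; max(0, 57 - 61) = 0.
Villager 4: others sum to 65; max(0, 57 - 65) = 0.
Villager 5: others sum to 49; max(0, 57 - 49) = 8.
Total collected = 0 + 11 + 0 + 0 + 8 = 19.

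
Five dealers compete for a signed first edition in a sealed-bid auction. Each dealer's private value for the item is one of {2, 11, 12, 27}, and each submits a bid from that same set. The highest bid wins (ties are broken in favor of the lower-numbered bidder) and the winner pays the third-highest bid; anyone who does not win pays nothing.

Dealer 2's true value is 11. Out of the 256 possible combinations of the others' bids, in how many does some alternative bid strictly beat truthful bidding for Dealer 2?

8

Others bid (2, 2, 2, 12): truth gives 0; bid 12 gives 9 > 0. Violating.
Others bid (2, 2, 2, 27): truth gives 0; bid 27 gives 9 > 0. Violating.
Others bid (2, 2, 12, 2): truth gives 0; bid 12 gives 9 > 0. Violating.
Others bid (2, 2, 27, 2): truth gives 0; bid 27 gives 9 > 0. Violating.
Others bid (2, 2, 2, 2): truth gives 9; no alternative beats it.
Others bid (2, 2, 2, 11): truth gives 9; no alternative beats it.
(Checking all 256 profiles: 8 have a profitable deviation, 248 do not.)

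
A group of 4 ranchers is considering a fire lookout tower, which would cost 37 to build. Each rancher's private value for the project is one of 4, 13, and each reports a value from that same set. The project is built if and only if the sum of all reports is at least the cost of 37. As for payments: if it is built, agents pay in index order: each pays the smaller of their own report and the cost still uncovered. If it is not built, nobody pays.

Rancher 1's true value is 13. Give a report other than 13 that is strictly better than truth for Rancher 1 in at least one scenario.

Suppose Rancher 2 reports 13, Rancher 3 reports 13 and Rancher 4 reports 13.
Report 13: project built, pays 13, utility 13 - 13 = 0.
Report 4: project built, pays 4, utility 13 - 4 = 9.
So reporting 4 beats truth here (9 > 0).

4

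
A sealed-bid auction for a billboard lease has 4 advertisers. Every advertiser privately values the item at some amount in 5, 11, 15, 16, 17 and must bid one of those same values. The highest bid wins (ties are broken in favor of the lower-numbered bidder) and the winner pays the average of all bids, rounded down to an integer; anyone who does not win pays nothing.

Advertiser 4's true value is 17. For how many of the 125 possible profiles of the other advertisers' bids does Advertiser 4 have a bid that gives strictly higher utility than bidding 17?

Others bid (5, 5, 5): truth gives 9; bid 11 gives 11 > 9. Violating.
Others bid (5, 11, 11): truth gives 6; bid 15 gives 7 > 6. Violating.
Others bid (5, 11, 15): truth gives 5; bid 16 gives 6 > 5. Violating.
Others bid (5, 15, 11): truth gives 5; bid 16 gives 6 > 5. Violating.
Others bid (5, 5, 11): truth gives 8; no alternative beats it.
Others bid (5, 5, 15): truth gives 7; no alternative beats it.
(Checking all 125 profiles: 13 have a profitable deviation, 112 do not.)

13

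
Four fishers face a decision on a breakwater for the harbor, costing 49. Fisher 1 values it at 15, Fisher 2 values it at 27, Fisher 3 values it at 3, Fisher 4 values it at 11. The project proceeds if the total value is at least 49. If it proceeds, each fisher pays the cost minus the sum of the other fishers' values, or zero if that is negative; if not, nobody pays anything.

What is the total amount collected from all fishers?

Total value 56 ≥ cost 49, so it is built.
Fisher 1: others sum to 41; max(0, 49 - 41) = 8.
Fisher 2: others sum to 29; max(0, 49 - 29) = 20.
Fisher 3: others sum to 53; max(0, 49 - 53) = 0.
Fisher 4: others sum to 45; max(0, 49 - 45) = 4.
Total collected = 8 + 20 + 0 + 4 = 32.

32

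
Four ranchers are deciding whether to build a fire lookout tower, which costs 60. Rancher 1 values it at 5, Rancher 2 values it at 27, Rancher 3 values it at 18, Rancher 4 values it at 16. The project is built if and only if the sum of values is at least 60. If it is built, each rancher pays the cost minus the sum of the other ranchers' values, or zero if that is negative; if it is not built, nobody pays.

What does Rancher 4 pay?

Total value 66 ≥ cost 60, so the project is built.
The other ranchers' values sum to 50.
Cost minus that sum is 60 - 50 = 10.

10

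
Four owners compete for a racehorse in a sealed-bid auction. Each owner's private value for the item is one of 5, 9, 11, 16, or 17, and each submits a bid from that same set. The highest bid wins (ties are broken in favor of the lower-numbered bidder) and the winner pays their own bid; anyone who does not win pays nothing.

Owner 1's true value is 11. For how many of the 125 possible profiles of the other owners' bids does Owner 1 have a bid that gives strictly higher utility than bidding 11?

8

Others bid (5, 5, 5): truth gives 0; bid 5 gives 6 > 0. Violating.
Others bid (5, 5, 9): truth gives 0; bid 9 gives 2 > 0. Violating.
Others bid (5, 9, 5): truth gives 0; bid 9 gives 2 > 0. Violating.
Others bid (5, 9, 9): truth gives 0; bid 9 gives 2 > 0. Violating.
Others bid (5, 5, 11): truth gives 0; no alternative beats it.
Others bid (5, 5, 16): truth gives 0; no alternative beats it.
(Checking all 125 profiles: 8 have a profitable deviation, 117 do not.)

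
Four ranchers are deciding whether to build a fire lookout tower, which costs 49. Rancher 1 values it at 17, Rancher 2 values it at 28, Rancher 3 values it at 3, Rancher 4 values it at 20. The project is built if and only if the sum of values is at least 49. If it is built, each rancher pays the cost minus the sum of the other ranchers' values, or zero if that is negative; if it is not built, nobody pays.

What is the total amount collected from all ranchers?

10

Total value 68 ≥ cost 49, so it is built.
Rancher 1: others sum to 51; max(0, 49 - 51) = 0.
Rancher 2: others sum to 40; max(0, 49 - 40) = 9.
Rancher 3: others sum to 65; max(0, 49 - 65) = 0.
Rancher 4: others sum to 48; max(0, 49 - 48) = 1.
Total collected = 0 + 9 + 0 + 1 = 10.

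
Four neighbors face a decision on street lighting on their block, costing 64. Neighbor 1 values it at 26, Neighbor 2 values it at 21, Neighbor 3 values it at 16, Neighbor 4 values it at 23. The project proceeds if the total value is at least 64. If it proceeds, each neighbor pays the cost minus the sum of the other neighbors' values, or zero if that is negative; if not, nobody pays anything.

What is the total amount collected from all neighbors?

5

Total value 86 ≥ cost 64, so it is built.
Neighbor 1: others sum to 60; max(0, 64 - 60) = 4.
Neighbor 2: others sum to 65; max(0, 64 - 65) = 0.
Neighbor 3: others sum to 70; max(0, 64 - 70) = 0.
Neighbor 4: others sum to 63; max(0, 64 - 63) = 1.
Total collected = 4 + 0 + 0 + 1 = 5.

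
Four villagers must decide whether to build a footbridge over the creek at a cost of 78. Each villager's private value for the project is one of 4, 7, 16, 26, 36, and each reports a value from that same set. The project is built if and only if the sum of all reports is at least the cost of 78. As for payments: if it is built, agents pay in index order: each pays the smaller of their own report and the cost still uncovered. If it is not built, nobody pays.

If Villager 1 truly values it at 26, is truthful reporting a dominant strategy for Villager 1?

No

Consider the case where Villager 2 reports 4, Villager 3 reports 26 and Villager 4 reports 36.
Truthful report 26: project built, pays 26, utility 26 - 26 = 0.
Report 16 instead: project built, pays 16, utility 26 - 16 = 10.
Since 10 > 0, reporting 16 is strictly better here, so truthful reporting is not dominant.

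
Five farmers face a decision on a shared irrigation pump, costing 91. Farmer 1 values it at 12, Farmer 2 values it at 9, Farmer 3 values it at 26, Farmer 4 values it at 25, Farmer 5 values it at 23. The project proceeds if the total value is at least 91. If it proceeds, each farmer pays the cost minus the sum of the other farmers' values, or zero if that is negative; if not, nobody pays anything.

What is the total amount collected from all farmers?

75

Total value 95 ≥ cost 91, so it is built.
Farmer 1: others sum to 83; max(0, 91 - 83) = 8.
Farmer 2: others sum to 86; max(0, 91 - 86) = 5.
Farmer 3: others sum to 69; max(0, 91 - 69) = 22.
Farmer 4: others sum to 70; max(0, 91 - 70) = 21.
Farmer 5: others sum to 72; max(0, 91 - 72) = 19.
Total collected = 8 + 5 + 22 + 21 + 19 = 75.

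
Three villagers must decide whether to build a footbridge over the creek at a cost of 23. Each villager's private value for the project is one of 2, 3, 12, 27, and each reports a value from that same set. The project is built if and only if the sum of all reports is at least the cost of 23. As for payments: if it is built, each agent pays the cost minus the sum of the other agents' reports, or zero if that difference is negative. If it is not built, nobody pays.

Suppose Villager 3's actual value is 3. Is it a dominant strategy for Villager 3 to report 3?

Yes

Check each profile of the others' reports and compare truth against every alternative report.
Others report (2, 27): truth gives 3, best alternative gives 3.
Others report (3, 27): truth gives 3, best alternative gives 3.
Others report (12, 12): truth gives 3, best alternative gives 3.
Others report (12, 27): truth gives 3, best alternative gives 3.
Others report (27, 2): truth gives 3, best alternative gives 3.
Others report (27, 3): truth gives 3, best alternative gives 3.
(Remaining 10 profiles checked similarly; truth is weakly best in each.)
In every case the truthful report is at least as good as any alternative, so it is a dominant strategy.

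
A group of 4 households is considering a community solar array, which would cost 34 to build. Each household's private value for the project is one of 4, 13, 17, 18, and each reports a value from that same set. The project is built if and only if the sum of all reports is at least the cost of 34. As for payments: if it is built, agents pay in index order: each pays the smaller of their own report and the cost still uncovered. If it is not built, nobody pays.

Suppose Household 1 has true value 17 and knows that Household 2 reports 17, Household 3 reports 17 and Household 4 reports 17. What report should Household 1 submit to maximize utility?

Report 4: project built, pays 4, utility 17 - 4 = 13.
Report 13: project built, pays 13, utility 17 - 13 = 4.
Report 17: project built, pays 17, utility 17 - 17 = 0.
Report 18: project built, pays 18, utility 17 - 18 = -1.
The best choice is 4 with utility 13.

4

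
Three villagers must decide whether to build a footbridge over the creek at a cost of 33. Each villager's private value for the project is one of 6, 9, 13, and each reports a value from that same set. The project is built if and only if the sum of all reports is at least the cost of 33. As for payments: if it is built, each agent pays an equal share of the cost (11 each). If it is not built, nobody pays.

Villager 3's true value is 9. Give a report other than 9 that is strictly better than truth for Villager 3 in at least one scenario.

6

Suppose Villager 1 reports 13 and Villager 2 reports 13.
Report 9: project built, pays 11, utility 9 - 11 = -2.
Report 6: project not built, utility 0.
So reporting 6 beats truth here (0 > -2).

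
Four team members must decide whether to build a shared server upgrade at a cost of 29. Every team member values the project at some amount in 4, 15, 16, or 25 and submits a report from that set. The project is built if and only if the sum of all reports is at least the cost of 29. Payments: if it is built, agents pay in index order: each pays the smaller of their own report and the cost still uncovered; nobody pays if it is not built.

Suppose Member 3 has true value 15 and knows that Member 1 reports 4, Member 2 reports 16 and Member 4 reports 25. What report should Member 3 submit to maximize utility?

4

Report 4: project built, pays 4, utility 15 - 4 = 11.
Report 15: project built, pays 9, utility 15 - 9 = 6.
Report 16: project built, pays 9, utility 15 - 9 = 6.
Report 25: project built, pays 9, utility 15 - 9 = 6.
The best choice is 4 with utility 11.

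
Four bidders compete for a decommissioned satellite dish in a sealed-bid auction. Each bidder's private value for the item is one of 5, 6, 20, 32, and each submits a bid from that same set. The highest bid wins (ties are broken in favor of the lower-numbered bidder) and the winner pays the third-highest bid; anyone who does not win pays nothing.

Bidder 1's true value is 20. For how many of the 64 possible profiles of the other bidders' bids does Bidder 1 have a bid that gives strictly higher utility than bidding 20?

12

Others bid (5, 5, 32): truth gives 0; bid 32 gives 15 > 0. Violating.
Others bid (5, 6, 32): truth gives 0; bid 32 gives 14 > 0. Violating.
Others bid (5, 32, 5): truth gives 0; bid 32 gives 15 > 0. Violating.
Others bid (5, 32, 6): truth gives 0; bid 32 gives 14 > 0. Violating.
Others bid (5, 5, 5): truth gives 15; no alternative beats it.
Others bid (5, 5, 6): truth gives 15; no alternative beats it.
(Checking all 64 profiles: 12 have a profitable deviation, 52 do not.)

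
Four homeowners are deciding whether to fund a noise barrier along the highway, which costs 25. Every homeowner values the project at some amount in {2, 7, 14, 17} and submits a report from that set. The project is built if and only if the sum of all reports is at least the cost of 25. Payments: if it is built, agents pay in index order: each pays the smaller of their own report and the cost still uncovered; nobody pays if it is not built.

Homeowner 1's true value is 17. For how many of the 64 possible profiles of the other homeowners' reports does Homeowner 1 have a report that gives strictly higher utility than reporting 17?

Others report (2, 2, 7): truth gives 0; report 14 gives 3 > 0. Violating.
Others report (2, 2, 14): truth gives 0; report 7 gives 10 > 0. Violating.
Others report (2, 2, 17): truth gives 0; report 7 gives 10 > 0. Violating.
Others report (2, 7, 2): truth gives 0; report 14 gives 3 > 0. Violating.
Others report (2, 2, 2): truth gives 0; no alternative beats it.
(Checking all 64 profiles: 63 have a profitable deviation, 1 does not.)

63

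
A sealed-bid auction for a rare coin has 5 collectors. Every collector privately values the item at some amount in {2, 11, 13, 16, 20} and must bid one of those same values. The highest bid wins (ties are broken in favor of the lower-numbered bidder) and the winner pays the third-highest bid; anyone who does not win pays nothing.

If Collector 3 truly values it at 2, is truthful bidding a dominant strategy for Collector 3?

Yes

Check each profile of the others' bids and compare truth against every alternative bid.
Others bid (2, 2, 11, 11): truth gives 0, best alternative gives -9.
Others bid (2, 2, 2, 2): truth gives 0, best alternative gives 0.
Others bid (2, 2, 2, 11): truth gives 0, best alternative gives 0.
Others bid (2, 2, 2, 13): truth gives 0, best alternative gives 0.
Others bid (2, 2, 2, 16): truth gives 0, best alternative gives 0.
Others bid (2, 2, 2, 20): truth gives 0, best alternative gives 0.
(Remaining 619 profiles checked similarly; truth is weakly best in each.)
In every case the truthful bid is at least as good as any alternative, so it is a dominant strategy.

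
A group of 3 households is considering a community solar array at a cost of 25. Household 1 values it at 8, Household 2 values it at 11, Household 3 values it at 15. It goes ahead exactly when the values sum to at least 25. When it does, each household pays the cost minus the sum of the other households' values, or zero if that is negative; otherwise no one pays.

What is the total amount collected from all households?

Total value 34 ≥ cost 25, so it is built.
Household 1: others sum to 26; max(0, 25 - 26) = 0.
Household 2: others sum to 23; max(0, 25 - 23) = 2.
Household 3: others sum to 19; max(0, 25 - 19) = 6.
Total collected = 0 + 2 + 6 = 8.

8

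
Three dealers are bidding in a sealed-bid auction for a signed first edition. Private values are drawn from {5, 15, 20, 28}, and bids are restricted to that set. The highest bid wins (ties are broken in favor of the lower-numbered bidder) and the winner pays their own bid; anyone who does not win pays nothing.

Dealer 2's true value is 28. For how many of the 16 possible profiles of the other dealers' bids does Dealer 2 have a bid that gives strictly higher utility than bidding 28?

Others bid (5, 5): truth gives 0; bid 15 gives 13 > 0. Violating.
Others bid (5, 15): truth gives 0; bid 15 gives 13 > 0. Violating.
Others bid (5, 20): truth gives 0; bid 20 gives 8 > 0. Violating.
Others bid (15, 5): truth gives 0; bid 20 gives 8 > 0. Violating.
Others bid (5, 28): truth gives 0; no alternative beats it.
Others bid (15, 28): truth gives 0; no alternative beats it.
(Checking all 16 profiles: 6 have a profitable deviation, 10 do not.)

6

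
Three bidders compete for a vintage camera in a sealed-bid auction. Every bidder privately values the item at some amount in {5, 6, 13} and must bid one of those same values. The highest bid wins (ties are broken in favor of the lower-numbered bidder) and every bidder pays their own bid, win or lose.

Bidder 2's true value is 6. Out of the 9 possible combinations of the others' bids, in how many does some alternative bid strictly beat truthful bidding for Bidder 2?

7

Others bid (5, 13): truth gives -6; bid 5 gives -5 > -6. Violating.
Others bid (6, 5): truth gives -6; bid 5 gives -5 > -6. Violating.
Others bid (6, 6): truth gives -6; bid 5 gives -5 > -6. Violating.
Others bid (6, 13): truth gives -6; bid 5 gives -5 > -6. Violating.
Others bid (5, 5): truth gives 0; no alternative beats it.
Others bid (5, 6): truth gives 0; no alternative beats it.
(Checking all 9 profiles: 7 have a profitable deviation, 2 do not.)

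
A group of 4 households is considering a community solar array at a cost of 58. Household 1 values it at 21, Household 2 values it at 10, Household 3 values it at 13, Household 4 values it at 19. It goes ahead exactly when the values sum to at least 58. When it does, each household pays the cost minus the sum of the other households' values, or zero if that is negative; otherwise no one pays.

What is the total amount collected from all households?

43

Total value 63 ≥ cost 58, so it is built.
Household 1: others sum to 42; max(0, 58 - 42) = 16.
Household 2: others sum to 53; max(0, 58 - 53) = 5.
Household 3: others sum to 50; max(0, 58 - 50) = 8.
Household 4: others sum to 44; max(0, 58 - 44) = 14.
Total collected = 16 + 5 + 8 + 14 = 43.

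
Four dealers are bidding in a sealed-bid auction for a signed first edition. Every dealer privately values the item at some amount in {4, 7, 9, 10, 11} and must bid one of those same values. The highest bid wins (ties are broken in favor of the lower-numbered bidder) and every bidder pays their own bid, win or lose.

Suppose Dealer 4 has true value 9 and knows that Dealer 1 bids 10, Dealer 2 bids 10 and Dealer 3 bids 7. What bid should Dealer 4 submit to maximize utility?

11

Bid 4: loses but pays 4, utility -4.
Bid 7: loses but pays 7, utility -7.
Bid 9: loses but pays 9, utility -9.
Bid 10: loses but pays 10, utility -10.
Bid 11: wins, pays 11, utility 9 - 11 = -2.
The best choice is 11 with utility -2.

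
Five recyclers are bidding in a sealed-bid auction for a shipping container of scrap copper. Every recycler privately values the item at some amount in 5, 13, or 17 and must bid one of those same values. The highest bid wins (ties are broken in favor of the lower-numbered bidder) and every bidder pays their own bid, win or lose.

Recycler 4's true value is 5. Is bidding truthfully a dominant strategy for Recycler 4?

Yes

Check each profile of the others' bids and compare truth against every alternative bid.
Others bid (5, 5, 17, 5): truth gives -5, best alternative gives -13.
Others bid (5, 5, 17, 13): truth gives -5, best alternative gives -13.
Others bid (5, 5, 17, 17): truth gives -5, best alternative gives -13.
Others bid (5, 13, 17, 5): truth gives -5, best alternative gives -13.
Others bid (5, 13, 17, 13): truth gives -5, best alternative gives -13.
Others bid (5, 13, 17, 17): truth gives -5, best alternative gives -13.
(Remaining 75 profiles checked similarly; truth is weakly best in each.)
In every case the truthful bid is at least as good as any alternative, so it is a dominant strategy.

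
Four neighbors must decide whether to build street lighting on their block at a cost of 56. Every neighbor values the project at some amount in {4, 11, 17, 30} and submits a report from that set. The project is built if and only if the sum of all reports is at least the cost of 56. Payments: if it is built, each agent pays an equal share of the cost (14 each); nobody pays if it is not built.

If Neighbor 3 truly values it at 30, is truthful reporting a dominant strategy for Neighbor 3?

Check each profile of the others' reports and compare truth against every alternative report.
Others report (4, 4, 30): truth gives 16, best alternative gives 0.
Others report (4, 11, 11): truth gives 16, best alternative gives 0.
Others report (4, 11, 17): truth gives 16, best alternative gives 0.
Others report (4, 17, 11): truth gives 16, best alternative gives 0.
Others report (4, 17, 17): truth gives 16, best alternative gives 0.
Others report (4, 30, 4): truth gives 16, best alternative gives 0.
(Remaining 58 profiles checked similarly; truth is weakly best in each.)
In every case the truthful report is at least as good as any alternative, so it is a dominant strategy.

Yes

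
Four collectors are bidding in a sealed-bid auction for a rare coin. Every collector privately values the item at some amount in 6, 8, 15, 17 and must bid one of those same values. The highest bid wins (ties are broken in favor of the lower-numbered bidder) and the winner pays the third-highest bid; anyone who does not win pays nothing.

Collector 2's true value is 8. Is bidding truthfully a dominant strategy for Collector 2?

No

Consider the case where Collector 1 bids 6, Collector 3 bids 6 and Collector 4 bids 15.
Truthful bid 8: loses, pays 0, utility 0.
Bid 15 instead: wins, pays 6, utility 8 - 6 = 2.
Since 2 > 0, bidding 15 is strictly better here, so truthful bidding is not dominant.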